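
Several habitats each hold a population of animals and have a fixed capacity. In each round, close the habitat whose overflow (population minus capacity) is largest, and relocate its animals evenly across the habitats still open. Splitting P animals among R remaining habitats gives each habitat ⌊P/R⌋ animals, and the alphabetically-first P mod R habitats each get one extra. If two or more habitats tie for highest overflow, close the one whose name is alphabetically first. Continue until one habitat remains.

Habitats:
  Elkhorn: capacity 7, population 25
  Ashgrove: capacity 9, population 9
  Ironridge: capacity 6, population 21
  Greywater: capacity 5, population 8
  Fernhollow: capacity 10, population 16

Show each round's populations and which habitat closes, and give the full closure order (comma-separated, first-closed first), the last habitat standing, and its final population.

Round 1: Ashgrove=9 Elkhorn=25 Fernhollow=16 Greywater=8 Ironridge=21 → close Elkhorn (overflow 18)
  25÷4 = 6 each, +1 to first 1
Round 2: Ashgrove=16 Fernhollow=22 Greywater=14 Ironridge=27 → close Ironridge (overflow 21)
  27÷3 = 9 each, +1 to first 0
Round 3: Ashgrove=25 Fernhollow=31 Greywater=23 → close Fernhollow (overflow 21)
  31÷2 = 15 each, +1 to first 1
Round 4: Ashgrove=41 Greywater=38 → close Greywater (overflow 33)
  38÷1 = 38 each, +1 to first 0

Closure order: Elkhorn, Ironridge, Fernhollow, Greywater
Last habitat: Ashgrove with 79 animals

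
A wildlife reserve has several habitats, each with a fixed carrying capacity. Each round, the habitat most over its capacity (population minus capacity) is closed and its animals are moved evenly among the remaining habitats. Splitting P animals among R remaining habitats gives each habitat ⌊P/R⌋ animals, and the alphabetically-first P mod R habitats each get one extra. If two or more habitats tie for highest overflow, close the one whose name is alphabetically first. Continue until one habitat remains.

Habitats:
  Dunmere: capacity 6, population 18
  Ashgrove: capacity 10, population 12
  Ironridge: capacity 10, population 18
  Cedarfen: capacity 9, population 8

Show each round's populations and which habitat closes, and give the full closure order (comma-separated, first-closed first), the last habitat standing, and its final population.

Closure order: Dunmere, Ironridge, Ashgrove
Last habitat: Cedarfen with 56 animals

Round 1: Ashgrove=12 Cedarfen=8 Dunmere=18 Ironridge=18 → close Dunmere (overflow 12)
  18÷3 = 6 each, +1 to first 0
Round 2: Ashgrove=18 Cedarfen=14 Ironridge=24 → close Ironridge (overflow 14)
  24÷2 = 12 each, +1 to first 0
Round 3: Ashgrove=30 Cedarfen=26 → close Ashgrove (overflow 20)
  30÷1 = 30 each, +1 to first 0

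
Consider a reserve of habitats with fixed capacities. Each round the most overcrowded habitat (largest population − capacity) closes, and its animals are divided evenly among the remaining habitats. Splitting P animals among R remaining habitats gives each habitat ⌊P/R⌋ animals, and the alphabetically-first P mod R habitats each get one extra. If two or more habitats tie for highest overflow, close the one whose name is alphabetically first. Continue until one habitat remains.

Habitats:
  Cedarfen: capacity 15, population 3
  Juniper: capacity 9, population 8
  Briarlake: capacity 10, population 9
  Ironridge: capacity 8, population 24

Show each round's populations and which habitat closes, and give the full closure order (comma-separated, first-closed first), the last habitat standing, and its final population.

Closure order: Ironridge, Briarlake, Juniper
Last habitat: Cedarfen with 44 animals

Round 1: Briarlake=9 Cedarfen=3 Ironridge=24 Juniper=8 → close Ironridge (overflow 16)
  24÷3 = 8 each, +1 to first 0
Round 2: Briarlake=17 Cedarfen=11 Juniper=16 → close Briarlake (overflow 7)
  17÷2 = 8 each, +1 to first 1
Round 3: Cedarfen=20 Juniper=24 → close Juniper (overflow 15)
  24÷1 = 24 each, +1 to first 0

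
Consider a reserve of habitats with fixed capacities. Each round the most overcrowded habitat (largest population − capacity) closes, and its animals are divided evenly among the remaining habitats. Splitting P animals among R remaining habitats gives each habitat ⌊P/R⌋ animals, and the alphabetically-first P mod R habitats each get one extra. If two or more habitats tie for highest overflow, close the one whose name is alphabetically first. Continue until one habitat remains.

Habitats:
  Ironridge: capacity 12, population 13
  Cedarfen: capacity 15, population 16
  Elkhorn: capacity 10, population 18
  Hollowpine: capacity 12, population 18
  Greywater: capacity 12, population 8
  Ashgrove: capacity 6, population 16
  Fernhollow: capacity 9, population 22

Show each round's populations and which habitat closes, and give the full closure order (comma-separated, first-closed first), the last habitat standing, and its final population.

Closure order: Fernhollow, Ashgrove, Elkhorn, Hollowpine, Cedarfen, Ironridge
Last habitat: Greywater with 111 animals

Round 1: Ashgrove=16 Cedarfen=16 Elkhorn=18 Fernhollow=22 Greywater=8 Hollowpine=18 Ironridge=13 → close Fernhollow (overflow 13)
  22÷6 = 3 each, +1 to first 4
Round 2: Ashgrove=20 Cedarfen=20 Elkhorn=22 Greywater=12 Hollowpine=21 Ironridge=16 → close Ashgrove (overflow 14)
  20÷5 = 4 each, +1 to first 0
Round 3: Cedarfen=24 Elkhorn=26 Greywater=16 Hollowpine=25 Ironridge=20 → close Elkhorn (overflow 16)
  26÷4 = 6 each, +1 to first 2
Round 4: Cedarfen=31 Greywater=23 Hollowpine=31 Ironridge=26 → close Hollowpine (overflow 19)
  31÷3 = 10 each, +1 to first 1
Round 5: Cedarfen=42 Greywater=33 Ironridge=36 → close Cedarfen (overflow 27)
  42÷2 = 21 each, +1 to first 0
Round 6: Greywater=54 Ironridge=57 → close Ironridge (overflow 45)
  57÷1 = 57 each, +1 to first 0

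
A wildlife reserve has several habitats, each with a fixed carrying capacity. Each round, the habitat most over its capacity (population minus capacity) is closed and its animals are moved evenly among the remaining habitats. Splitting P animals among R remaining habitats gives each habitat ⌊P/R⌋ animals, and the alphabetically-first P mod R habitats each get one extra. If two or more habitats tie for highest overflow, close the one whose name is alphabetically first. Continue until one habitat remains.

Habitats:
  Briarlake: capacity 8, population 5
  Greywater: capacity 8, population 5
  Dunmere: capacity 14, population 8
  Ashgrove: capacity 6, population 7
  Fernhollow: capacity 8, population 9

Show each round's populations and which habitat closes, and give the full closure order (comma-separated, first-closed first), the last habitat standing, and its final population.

Round 1: Ashgrove=7 Briarlake=5 Dunmere=8 Fernhollow=9 Greywater=5 → close Ashgrove (overflow 1)
  7÷4 = 1 each, +1 to first 3
Round 2: Briarlake=7 Dunmere=10 Fernhollow=11 Greywater=6 → close Fernhollow (overflow 3)
  11÷3 = 3 each, +1 to first 2
Round 3: Briarlake=11 Dunmere=14 Greywater=9 → close Briarlake (overflow 3)
  11÷2 = 5 each, +1 to first 1
Round 4: Dunmere=20 Greywater=14 → close Dunmere (overflow 6)
  20÷1 = 20 each, +1 to first 0

Closure order: Ashgrove, Fernhollow, Briarlake, Dunmere
Last habitat: Greywater with 34 animals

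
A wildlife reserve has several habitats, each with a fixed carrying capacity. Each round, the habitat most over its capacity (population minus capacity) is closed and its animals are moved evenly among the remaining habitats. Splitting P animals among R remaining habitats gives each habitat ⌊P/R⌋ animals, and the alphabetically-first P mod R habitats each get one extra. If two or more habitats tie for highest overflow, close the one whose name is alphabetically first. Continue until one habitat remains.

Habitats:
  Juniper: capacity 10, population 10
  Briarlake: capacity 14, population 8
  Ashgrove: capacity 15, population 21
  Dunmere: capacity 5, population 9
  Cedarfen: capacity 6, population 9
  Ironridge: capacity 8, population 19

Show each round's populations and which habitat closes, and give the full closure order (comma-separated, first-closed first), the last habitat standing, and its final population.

Closure order: Ironridge, Ashgrove, Dunmere, Cedarfen, Juniper
Last habitat: Briarlake with 76 animals

Round 1: Ashgrove=21 Briarlake=8 Cedarfen=9 Dunmere=9 Ironridge=19 Juniper=10 → close Ironridge (overflow 11)
  19÷5 = 3 each, +1 to first 4
Round 2: Ashgrove=25 Briarlake=12 Cedarfen=13 Dunmere=13 Juniper=13 → close Ashgrove (overflow 10)
  25÷4 = 6 each, +1 to first 1
Round 3: Briarlake=19 Cedarfen=19 Dunmere=19 Juniper=19 → close Dunmere (overflow 14)
  19÷3 = 6 each, +1 to first 1
Round 4: Briarlake=26 Cedarfen=25 Juniper=25 → close Cedarfen (overflow 19)
  25÷2 = 12 each, +1 to first 1
Round 5: Briarlake=39 Juniper=37 → close Juniper (overflow 27)
  37÷1 = 37 each, +1 to first 0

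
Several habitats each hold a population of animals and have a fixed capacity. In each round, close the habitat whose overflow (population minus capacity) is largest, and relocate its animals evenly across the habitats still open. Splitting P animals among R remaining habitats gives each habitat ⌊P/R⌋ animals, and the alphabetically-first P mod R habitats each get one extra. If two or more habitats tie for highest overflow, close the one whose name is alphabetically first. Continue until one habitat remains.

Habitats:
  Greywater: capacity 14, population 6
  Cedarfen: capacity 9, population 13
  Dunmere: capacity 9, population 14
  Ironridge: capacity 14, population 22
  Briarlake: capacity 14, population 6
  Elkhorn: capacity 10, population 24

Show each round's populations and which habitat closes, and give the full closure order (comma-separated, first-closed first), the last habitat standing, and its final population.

Round 1: Briarlake=6 Cedarfen=13 Dunmere=14 Elkhorn=24 Greywater=6 Ironridge=22 → close Elkhorn (overflow 14)
  24÷5 = 4 each, +1 to first 4
Round 2: Briarlake=11 Cedarfen=18 Dunmere=19 Greywater=11 Ironridge=26 → close Ironridge (overflow 12)
  26÷4 = 6 each, +1 to first 2
Round 3: Briarlake=18 Cedarfen=25 Dunmere=25 Greywater=17 → close Cedarfen (overflow 16)
  25÷3 = 8 each, +1 to first 1
Round 4: Briarlake=27 Dunmere=33 Greywater=25 → close Dunmere (overflow 24)
  33÷2 = 16 each, +1 to first 1
Round 5: Briarlake=44 Greywater=41 → close Briarlake (overflow 30)
  44÷1 = 44 each, +1 to first 0

Closure order: Elkhorn, Ironridge, Cedarfen, Dunmere, Briarlake
Last habitat: Greywater with 85 animals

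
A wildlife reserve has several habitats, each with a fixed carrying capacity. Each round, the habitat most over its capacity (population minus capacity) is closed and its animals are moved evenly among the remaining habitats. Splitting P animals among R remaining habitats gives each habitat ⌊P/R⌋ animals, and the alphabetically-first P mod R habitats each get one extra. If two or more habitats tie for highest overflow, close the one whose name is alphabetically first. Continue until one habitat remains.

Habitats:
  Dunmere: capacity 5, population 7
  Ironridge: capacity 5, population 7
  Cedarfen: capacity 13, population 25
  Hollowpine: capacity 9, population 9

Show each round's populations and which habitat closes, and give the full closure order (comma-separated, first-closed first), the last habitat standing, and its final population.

Round 1: Cedarfen=25 Dunmere=7 Hollowpine=9 Ironridge=7 → close Cedarfen (overflow 12)
  25÷3 = 8 each, +1 to first 1
Round 2: Dunmere=16 Hollowpine=17 Ironridge=15 → close Dunmere (overflow 11)
  16÷2 = 8 each, +1 to first 0
Round 3: Hollowpine=25 Ironridge=23 → close Ironridge (overflow 18)
  23÷1 = 23 each, +1 to first 0

Closure order: Cedarfen, Dunmere, Ironridge
Last habitat: Hollowpine with 48 animals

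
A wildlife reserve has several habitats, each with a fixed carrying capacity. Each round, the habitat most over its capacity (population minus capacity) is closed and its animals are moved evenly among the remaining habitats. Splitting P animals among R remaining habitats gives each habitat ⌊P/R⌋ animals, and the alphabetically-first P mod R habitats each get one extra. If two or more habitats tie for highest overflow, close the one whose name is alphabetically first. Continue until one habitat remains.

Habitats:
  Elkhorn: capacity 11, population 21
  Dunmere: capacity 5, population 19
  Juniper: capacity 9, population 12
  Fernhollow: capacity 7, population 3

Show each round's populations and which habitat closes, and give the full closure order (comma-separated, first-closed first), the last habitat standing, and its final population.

Round 1: Dunmere=19 Elkhorn=21 Fernhollow=3 Juniper=12 → close Dunmere (overflow 14)
  19÷3 = 6 each, +1 to first 1
Round 2: Elkhorn=28 Fernhollow=9 Juniper=18 → close Elkhorn (overflow 17)
  28÷2 = 14 each, +1 to first 0
Round 3: Fernhollow=23 Juniper=32 → close Juniper (overflow 23)
  32÷1 = 32 each, +1 to first 0

Closure order: Dunmere, Elkhorn, Juniper
Last habitat: Fernhollow with 55 animals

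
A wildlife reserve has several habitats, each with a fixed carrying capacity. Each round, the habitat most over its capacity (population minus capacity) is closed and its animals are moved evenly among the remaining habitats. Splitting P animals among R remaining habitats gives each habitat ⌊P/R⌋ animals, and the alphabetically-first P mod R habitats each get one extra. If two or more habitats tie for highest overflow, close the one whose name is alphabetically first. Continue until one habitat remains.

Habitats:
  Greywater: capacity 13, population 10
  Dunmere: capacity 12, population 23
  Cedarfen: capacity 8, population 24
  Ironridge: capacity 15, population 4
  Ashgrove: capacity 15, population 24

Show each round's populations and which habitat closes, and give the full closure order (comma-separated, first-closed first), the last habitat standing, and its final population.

Round 1: Ashgrove=24 Cedarfen=24 Dunmere=23 Greywater=10 Ironridge=4 → close Cedarfen (overflow 16)
  24÷4 = 6 each, +1 to first 0
Round 2: Ashgrove=30 Dunmere=29 Greywater=16 Ironridge=10 → close Dunmere (overflow 17)
  29÷3 = 9 each, +1 to first 2
Round 3: Ashgrove=40 Greywater=26 Ironridge=19 → close Ashgrove (overflow 25)
  40÷2 = 20 each, +1 to first 0
Round 4: Greywater=46 Ironridge=39 → close Greywater (overflow 33)
  46÷1 = 46 each, +1 to first 0

Closure order: Cedarfen, Dunmere, Ashgrove, Greywater
Last habitat: Ironridge with 85 animals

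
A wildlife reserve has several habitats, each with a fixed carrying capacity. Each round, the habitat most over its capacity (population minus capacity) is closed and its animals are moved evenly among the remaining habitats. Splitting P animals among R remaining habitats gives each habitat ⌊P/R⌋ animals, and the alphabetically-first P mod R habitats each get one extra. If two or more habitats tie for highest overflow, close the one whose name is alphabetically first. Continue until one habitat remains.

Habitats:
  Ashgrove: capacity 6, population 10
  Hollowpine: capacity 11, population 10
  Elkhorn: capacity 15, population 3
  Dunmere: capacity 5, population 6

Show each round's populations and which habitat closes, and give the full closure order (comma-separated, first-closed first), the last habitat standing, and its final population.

Round 1: Ashgrove=10 Dunmere=6 Elkhorn=3 Hollowpine=10 → close Ashgrove (overflow 4)
  10÷3 = 3 each, +1 to first 1
Round 2: Dunmere=10 Elkhorn=6 Hollowpine=13 → close Dunmere (overflow 5)
  10÷2 = 5 each, +1 to first 0
Round 3: Elkhorn=11 Hollowpine=18 → close Hollowpine (overflow 7)
  18÷1 = 18 each, +1 to first 0

Closure order: Ashgrove, Dunmere, Hollowpine
Last habitat: Elkhorn with 29 animals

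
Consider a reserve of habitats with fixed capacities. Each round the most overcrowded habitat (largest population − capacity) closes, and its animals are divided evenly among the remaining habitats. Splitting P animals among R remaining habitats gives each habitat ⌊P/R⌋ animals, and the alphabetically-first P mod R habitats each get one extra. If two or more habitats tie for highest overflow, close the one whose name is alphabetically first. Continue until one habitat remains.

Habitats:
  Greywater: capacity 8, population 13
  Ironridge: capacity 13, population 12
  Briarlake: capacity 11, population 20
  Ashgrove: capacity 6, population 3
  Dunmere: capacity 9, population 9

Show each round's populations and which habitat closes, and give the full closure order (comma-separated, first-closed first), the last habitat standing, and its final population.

Closure order: Briarlake, Greywater, Dunmere, Ironridge
Last habitat: Ashgrove with 57 animals

Round 1: Ashgrove=3 Briarlake=20 Dunmere=9 Greywater=13 Ironridge=12 → close Briarlake (overflow 9)
  20÷4 = 5 each, +1 to first 0
Round 2: Ashgrove=8 Dunmere=14 Greywater=18 Ironridge=17 → close Greywater (overflow 10)
  18÷3 = 6 each, +1 to first 0
Round 3: Ashgrove=14 Dunmere=20 Ironridge=23 → close Dunmere (overflow 11)
  20÷2 = 10 each, +1 to first 0
Round 4: Ashgrove=24 Ironridge=33 → close Ironridge (overflow 20)
  33÷1 = 33 each, +1 to first 0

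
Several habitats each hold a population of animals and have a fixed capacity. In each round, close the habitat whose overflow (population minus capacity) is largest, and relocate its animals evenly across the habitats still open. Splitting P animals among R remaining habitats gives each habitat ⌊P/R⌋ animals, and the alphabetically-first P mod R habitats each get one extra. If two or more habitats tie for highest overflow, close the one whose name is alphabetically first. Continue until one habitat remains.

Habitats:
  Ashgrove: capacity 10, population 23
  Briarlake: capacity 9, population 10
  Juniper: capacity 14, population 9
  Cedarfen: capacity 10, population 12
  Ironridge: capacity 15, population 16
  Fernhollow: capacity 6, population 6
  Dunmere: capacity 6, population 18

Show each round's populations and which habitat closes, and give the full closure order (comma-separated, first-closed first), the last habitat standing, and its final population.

Closure order: Ashgrove, Dunmere, Cedarfen, Briarlake, Fernhollow, Ironridge
Last habitat: Juniper with 94 animals

Round 1: Ashgrove=23 Briarlake=10 Cedarfen=12 Dunmere=18 Fernhollow=6 Ironridge=16 Juniper=9 → close Ashgrove (overflow 13)
  23÷6 = 3 each, +1 to first 5
Round 2: Briarlake=14 Cedarfen=16 Dunmere=22 Fernhollow=10 Ironridge=20 Juniper=12 → close Dunmere (overflow 16)
  22÷5 = 4 each, +1 to first 2
Round 3: Briarlake=19 Cedarfen=21 Fernhollow=14 Ironridge=24 Juniper=16 → close Cedarfen (overflow 11)
  21÷4 = 5 each, +1 to first 1
Round 4: Briarlake=25 Fernhollow=19 Ironridge=29 Juniper=21 → close Briarlake (overflow 16)
  25÷3 = 8 each, +1 to first 1
Round 5: Fernhollow=28 Ironridge=37 Juniper=29 → close Fernhollow (overflow 22)
  28÷2 = 14 each, +1 to first 0
Round 6: Ironridge=51 Juniper=43 → close Ironridge (overflow 36)
  51÷1 = 51 each, +1 to first 0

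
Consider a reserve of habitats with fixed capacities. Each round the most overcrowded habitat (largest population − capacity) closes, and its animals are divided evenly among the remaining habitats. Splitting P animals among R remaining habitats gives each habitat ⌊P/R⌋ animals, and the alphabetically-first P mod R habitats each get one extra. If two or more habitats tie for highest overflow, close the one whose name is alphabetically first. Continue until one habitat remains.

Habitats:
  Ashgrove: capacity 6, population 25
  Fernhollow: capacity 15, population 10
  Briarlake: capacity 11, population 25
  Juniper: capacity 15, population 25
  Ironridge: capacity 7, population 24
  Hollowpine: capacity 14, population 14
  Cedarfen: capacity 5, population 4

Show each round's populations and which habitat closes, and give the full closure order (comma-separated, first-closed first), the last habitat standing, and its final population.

Round 1: Ashgrove=25 Briarlake=25 Cedarfen=4 Fernhollow=10 Hollowpine=14 Ironridge=24 Juniper=25 → close Ashgrove (overflow 19)
  25÷6 = 4 each, +1 to first 1
Round 2: Briarlake=30 Cedarfen=8 Fernhollow=14 Hollowpine=18 Ironridge=28 Juniper=29 → close Ironridge (overflow 21)
  28÷5 = 5 each, +1 to first 3
Round 3: Briarlake=36 Cedarfen=14 Fernhollow=20 Hollowpine=23 Juniper=34 → close Briarlake (overflow 25)
  36÷4 = 9 each, +1 to first 0
Round 4: Cedarfen=23 Fernhollow=29 Hollowpine=32 Juniper=43 → close Juniper (overflow 28)
  43÷3 = 14 each, +1 to first 1
Round 5: Cedarfen=38 Fernhollow=43 Hollowpine=46 → close Cedarfen (overflow 33)
  38÷2 = 19 each, +1 to first 0
Round 6: Fernhollow=62 Hollowpine=65 → close Hollowpine (overflow 51)
  65÷1 = 65 each, +1 to first 0

Closure order: Ashgrove, Ironridge, Briarlake, Juniper, Cedarfen, Hollowpine
Last habitat: Fernhollow with 127 animals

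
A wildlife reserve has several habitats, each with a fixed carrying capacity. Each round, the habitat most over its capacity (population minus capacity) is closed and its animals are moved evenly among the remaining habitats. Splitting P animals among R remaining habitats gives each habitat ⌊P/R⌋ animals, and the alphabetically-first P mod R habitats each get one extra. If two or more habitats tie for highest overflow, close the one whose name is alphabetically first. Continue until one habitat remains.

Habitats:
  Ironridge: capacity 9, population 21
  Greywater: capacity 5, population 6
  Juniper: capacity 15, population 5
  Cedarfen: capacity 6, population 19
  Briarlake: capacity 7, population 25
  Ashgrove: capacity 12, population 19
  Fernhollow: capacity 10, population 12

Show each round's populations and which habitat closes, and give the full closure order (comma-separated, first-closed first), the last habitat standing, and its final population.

Closure order: Briarlake, Cedarfen, Ironridge, Ashgrove, Fernhollow, Greywater
Last habitat: Juniper with 107 animals

Round 1: Ashgrove=19 Briarlake=25 Cedarfen=19 Fernhollow=12 Greywater=6 Ironridge=21 Juniper=5 → close Briarlake (overflow 18)
  25÷6 = 4 each, +1 to first 1
Round 2: Ashgrove=24 Cedarfen=23 Fernhollow=16 Greywater=10 Ironridge=25 Juniper=9 → close Cedarfen (overflow 17)
  23÷5 = 4 each, +1 to first 3
Round 3: Ashgrove=29 Fernhollow=21 Greywater=15 Ironridge=29 Juniper=13 → close Ironridge (overflow 20)
  29÷4 = 7 each, +1 to first 1
Round 4: Ashgrove=37 Fernhollow=28 Greywater=22 Juniper=20 → close Ashgrove (overflow 25)
  37÷3 = 12 each, +1 to first 1
Round 5: Fernhollow=41 Greywater=34 Juniper=32 → close Fernhollow (overflow 31)
  41÷2 = 20 each, +1 to first 1
Round 6: Greywater=55 Juniper=52 → close Greywater (overflow 50)
  55÷1 = 55 each, +1 to first 0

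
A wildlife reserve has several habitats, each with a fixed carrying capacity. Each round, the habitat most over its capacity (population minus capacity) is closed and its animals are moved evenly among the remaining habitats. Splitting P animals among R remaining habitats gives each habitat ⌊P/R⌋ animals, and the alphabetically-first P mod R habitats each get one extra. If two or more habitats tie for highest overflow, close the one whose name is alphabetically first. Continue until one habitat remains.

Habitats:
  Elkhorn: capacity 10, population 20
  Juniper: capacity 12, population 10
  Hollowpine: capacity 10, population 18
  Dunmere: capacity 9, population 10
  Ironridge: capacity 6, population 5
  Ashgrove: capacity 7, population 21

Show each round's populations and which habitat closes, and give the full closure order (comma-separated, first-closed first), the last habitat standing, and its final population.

Closure order: Ashgrove, Elkhorn, Hollowpine, Dunmere, Ironridge
Last habitat: Juniper with 84 animals

Round 1: Ashgrove=21 Dunmere=10 Elkhorn=20 Hollowpine=18 Ironridge=5 Juniper=10 → close Ashgrove (overflow 14)
  21÷5 = 4 each, +1 to first 1
Round 2: Dunmere=15 Elkhorn=24 Hollowpine=22 Ironridge=9 Juniper=14 → close Elkhorn (overflow 14)
  24÷4 = 6 each, +1 to first 0
Round 3: Dunmere=21 Hollowpine=28 Ironridge=15 Juniper=20 → close Hollowpine (overflow 18)
  28÷3 = 9 each, +1 to first 1
Round 4: Dunmere=31 Ironridge=24 Juniper=29 → close Dunmere (overflow 22)
  31÷2 = 15 each, +1 to first 1
Round 5: Ironridge=40 Juniper=44 → close Ironridge (overflow 34)
  40÷1 = 40 each, +1 to first 0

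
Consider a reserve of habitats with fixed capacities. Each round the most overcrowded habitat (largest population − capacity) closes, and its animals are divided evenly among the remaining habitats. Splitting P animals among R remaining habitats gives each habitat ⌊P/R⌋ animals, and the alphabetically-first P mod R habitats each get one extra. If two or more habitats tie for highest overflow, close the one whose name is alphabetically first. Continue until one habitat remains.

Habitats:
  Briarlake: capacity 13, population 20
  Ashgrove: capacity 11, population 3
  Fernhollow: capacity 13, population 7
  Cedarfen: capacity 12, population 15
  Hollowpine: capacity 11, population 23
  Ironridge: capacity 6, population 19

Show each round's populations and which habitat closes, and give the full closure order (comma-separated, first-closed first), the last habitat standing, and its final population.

Round 1: Ashgrove=3 Briarlake=20 Cedarfen=15 Fernhollow=7 Hollowpine=23 Ironridge=19 → close Ironridge (overflow 13)
  19÷5 = 3 each, +1 to first 4
Round 2: Ashgrove=7 Briarlake=24 Cedarfen=19 Fernhollow=11 Hollowpine=26 → close Hollowpine (overflow 15)
  26÷4 = 6 each, +1 to first 2
Round 3: Ashgrove=14 Briarlake=31 Cedarfen=25 Fernhollow=17 → close Briarlake (overflow 18)
  31÷3 = 10 each, +1 to first 1
Round 4: Ashgrove=25 Cedarfen=35 Fernhollow=27 → close Cedarfen (overflow 23)
  35÷2 = 17 each, +1 to first 1
Round 5: Ashgrove=43 Fernhollow=44 → close Ashgrove (overflow 32)
  43÷1 = 43 each, +1 to first 0

Closure order: Ironridge, Hollowpine, Briarlake, Cedarfen, Ashgrove
Last habitat: Fernhollow with 87 animals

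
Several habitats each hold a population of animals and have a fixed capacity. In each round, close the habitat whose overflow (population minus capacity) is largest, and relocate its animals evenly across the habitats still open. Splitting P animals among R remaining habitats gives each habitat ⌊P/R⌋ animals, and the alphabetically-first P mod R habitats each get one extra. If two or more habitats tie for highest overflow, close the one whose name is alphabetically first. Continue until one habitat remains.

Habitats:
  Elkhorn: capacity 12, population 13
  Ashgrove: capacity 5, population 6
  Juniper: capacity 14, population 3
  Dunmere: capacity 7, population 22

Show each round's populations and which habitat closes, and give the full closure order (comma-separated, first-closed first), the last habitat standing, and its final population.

Round 1: Ashgrove=6 Dunmere=22 Elkhorn=13 Juniper=3 → close Dunmere (overflow 15)
  22÷3 = 7 each, +1 to first 1
Round 2: Ashgrove=14 Elkhorn=20 Juniper=10 → close Ashgrove (overflow 9)
  14÷2 = 7 each, +1 to first 0
Round 3: Elkhorn=27 Juniper=17 → close Elkhorn (overflow 15)
  27÷1 = 27 each, +1 to first 0

Closure order: Dunmere, Ashgrove, Elkhorn
Last habitat: Juniper with 44 animals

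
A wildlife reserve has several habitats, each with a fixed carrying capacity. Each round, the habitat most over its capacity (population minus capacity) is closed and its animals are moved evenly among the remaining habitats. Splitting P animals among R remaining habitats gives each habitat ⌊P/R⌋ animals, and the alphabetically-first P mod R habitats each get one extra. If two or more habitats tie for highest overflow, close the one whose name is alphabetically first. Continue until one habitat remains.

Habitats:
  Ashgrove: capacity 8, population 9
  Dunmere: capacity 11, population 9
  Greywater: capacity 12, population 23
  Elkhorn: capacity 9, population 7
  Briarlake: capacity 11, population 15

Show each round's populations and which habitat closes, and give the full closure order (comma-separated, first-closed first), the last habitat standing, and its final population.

Closure order: Greywater, Briarlake, Ashgrove, Dunmere
Last habitat: Elkhorn with 63 animals

Round 1: Ashgrove=9 Briarlake=15 Dunmere=9 Elkhorn=7 Greywater=23 → close Greywater (overflow 11)
  23÷4 = 5 each, +1 to first 3
Round 2: Ashgrove=15 Briarlake=21 Dunmere=15 Elkhorn=12 → close Briarlake (overflow 10)
  21÷3 = 7 each, +1 to first 0
Round 3: Ashgrove=22 Dunmere=22 Elkhorn=19 → close Ashgrove (overflow 14)
  22÷2 = 11 each, +1 to first 0
Round 4: Dunmere=33 Elkhorn=30 → close Dunmere (overflow 22)
  33÷1 = 33 each, +1 to first 0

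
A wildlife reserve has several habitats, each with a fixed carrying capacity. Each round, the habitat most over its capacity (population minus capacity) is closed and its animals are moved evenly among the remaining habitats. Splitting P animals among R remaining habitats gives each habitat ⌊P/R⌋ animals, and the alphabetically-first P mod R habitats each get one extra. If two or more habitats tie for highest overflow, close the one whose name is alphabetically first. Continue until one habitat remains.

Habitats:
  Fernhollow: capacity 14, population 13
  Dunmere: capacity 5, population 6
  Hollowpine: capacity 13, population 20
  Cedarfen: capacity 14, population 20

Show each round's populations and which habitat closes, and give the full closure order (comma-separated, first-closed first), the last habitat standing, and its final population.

Round 1: Cedarfen=20 Dunmere=6 Fernhollow=13 Hollowpine=20 → close Hollowpine (overflow 7)
  20÷3 = 6 each, +1 to first 2
Round 2: Cedarfen=27 Dunmere=13 Fernhollow=19 → close Cedarfen (overflow 13)
  27÷2 = 13 each, +1 to first 1
Round 3: Dunmere=27 Fernhollow=32 → close Dunmere (overflow 22)
  27÷1 = 27 each, +1 to first 0

Closure order: Hollowpine, Cedarfen, Dunmere
Last habitat: Fernhollow with 59 animals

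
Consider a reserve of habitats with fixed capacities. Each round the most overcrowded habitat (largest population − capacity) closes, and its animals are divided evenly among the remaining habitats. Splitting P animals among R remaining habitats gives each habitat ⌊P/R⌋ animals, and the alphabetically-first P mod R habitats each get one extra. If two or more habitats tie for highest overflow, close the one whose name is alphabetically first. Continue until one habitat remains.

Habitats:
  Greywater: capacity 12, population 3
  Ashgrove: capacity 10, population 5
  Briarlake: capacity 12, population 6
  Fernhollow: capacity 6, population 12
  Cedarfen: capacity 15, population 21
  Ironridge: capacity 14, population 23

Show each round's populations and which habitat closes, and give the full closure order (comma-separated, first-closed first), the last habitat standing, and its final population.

Round 1: Ashgrove=5 Briarlake=6 Cedarfen=21 Fernhollow=12 Greywater=3 Ironridge=23 → close Ironridge (overflow 9)
  23÷5 = 4 each, +1 to first 3
Round 2: Ashgrove=10 Briarlake=11 Cedarfen=26 Fernhollow=16 Greywater=7 → close Cedarfen (overflow 11)
  26÷4 = 6 each, +1 to first 2
Round 3: Ashgrove=17 Briarlake=18 Fernhollow=22 Greywater=13 → close Fernhollow (overflow 16)
  22÷3 = 7 each, +1 to first 1
Round 4: Ashgrove=25 Briarlake=25 Greywater=20 → close Ashgrove (overflow 15)
  25÷2 = 12 each, +1 to first 1
Round 5: Briarlake=38 Greywater=32 → close Briarlake (overflow 26)
  38÷1 = 38 each, +1 to first 0

Closure order: Ironridge, Cedarfen, Fernhollow, Ashgrove, Briarlake
Last habitat: Greywater with 70 animals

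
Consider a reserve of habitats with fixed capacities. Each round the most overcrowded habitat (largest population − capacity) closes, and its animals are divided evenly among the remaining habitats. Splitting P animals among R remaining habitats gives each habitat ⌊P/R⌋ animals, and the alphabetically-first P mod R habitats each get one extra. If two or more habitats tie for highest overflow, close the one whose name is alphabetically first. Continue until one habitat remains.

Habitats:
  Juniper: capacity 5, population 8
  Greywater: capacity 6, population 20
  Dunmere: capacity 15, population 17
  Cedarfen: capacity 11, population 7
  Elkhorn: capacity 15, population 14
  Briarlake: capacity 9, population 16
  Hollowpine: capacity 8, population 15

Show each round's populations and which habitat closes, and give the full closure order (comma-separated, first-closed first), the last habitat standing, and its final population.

Round 1: Briarlake=16 Cedarfen=7 Dunmere=17 Elkhorn=14 Greywater=20 Hollowpine=15 Juniper=8 → close Greywater (overflow 14)
  20÷6 = 3 each, +1 to first 2
Round 2: Briarlake=20 Cedarfen=11 Dunmere=20 Elkhorn=17 Hollowpine=18 Juniper=11 → close Briarlake (overflow 11)
  20÷5 = 4 each, +1 to first 0
Round 3: Cedarfen=15 Dunmere=24 Elkhorn=21 Hollowpine=22 Juniper=15 → close Hollowpine (overflow 14)
  22÷4 = 5 each, +1 to first 2
Round 4: Cedarfen=21 Dunmere=30 Elkhorn=26 Juniper=20 → close Dunmere (overflow 15)
  30÷3 = 10 each, +1 to first 0
Round 5: Cedarfen=31 Elkhorn=36 Juniper=30 → close Juniper (overflow 25)
  30÷2 = 15 each, +1 to first 0
Round 6: Cedarfen=46 Elkhorn=51 → close Elkhorn (overflow 36)
  51÷1 = 51 each, +1 to first 0

Closure order: Greywater, Briarlake, Hollowpine, Dunmere, Juniper, Elkhorn
Last habitat: Cedarfen with 97 animals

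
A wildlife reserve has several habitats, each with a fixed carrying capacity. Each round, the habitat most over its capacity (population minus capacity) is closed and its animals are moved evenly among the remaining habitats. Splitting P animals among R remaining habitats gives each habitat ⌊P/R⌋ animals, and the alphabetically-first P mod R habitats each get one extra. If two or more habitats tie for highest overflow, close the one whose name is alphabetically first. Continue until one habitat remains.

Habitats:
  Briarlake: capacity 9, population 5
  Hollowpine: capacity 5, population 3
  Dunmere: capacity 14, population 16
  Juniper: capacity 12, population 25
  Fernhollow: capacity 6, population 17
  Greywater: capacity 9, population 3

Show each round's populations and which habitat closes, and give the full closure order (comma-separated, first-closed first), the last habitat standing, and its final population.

Round 1: Briarlake=5 Dunmere=16 Fernhollow=17 Greywater=3 Hollowpine=3 Juniper=25 → close Juniper (overflow 13)
  25÷5 = 5 each, +1 to first 0
Round 2: Briarlake=10 Dunmere=21 Fernhollow=22 Greywater=8 Hollowpine=8 → close Fernhollow (overflow 16)
  22÷4 = 5 each, +1 to first 2
Round 3: Briarlake=16 Dunmere=27 Greywater=13 Hollowpine=13 → close Dunmere (overflow 13)
  27÷3 = 9 each, +1 to first 0
Round 4: Briarlake=25 Greywater=22 Hollowpine=22 → close Hollowpine (overflow 17)
  22÷2 = 11 each, +1 to first 0
Round 5: Briarlake=36 Greywater=33 → close Briarlake (overflow 27)
  36÷1 = 36 each, +1 to first 0

Closure order: Juniper, Fernhollow, Dunmere, Hollowpine, Briarlake
Last habitat: Greywater with 69 animals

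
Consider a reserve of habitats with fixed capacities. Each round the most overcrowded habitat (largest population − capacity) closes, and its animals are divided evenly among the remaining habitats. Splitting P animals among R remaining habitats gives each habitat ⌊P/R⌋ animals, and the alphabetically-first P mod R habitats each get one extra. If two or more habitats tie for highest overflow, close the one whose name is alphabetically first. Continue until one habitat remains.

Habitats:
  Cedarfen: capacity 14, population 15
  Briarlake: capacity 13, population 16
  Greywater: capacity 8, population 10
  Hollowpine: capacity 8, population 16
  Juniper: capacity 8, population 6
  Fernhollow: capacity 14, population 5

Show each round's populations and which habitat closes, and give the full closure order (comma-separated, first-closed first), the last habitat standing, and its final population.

Round 1: Briarlake=16 Cedarfen=15 Fernhollow=5 Greywater=10 Hollowpine=16 Juniper=6 → close Hollowpine (overflow 8)
  16÷5 = 3 each, +1 to first 1
Round 2: Briarlake=20 Cedarfen=18 Fernhollow=8 Greywater=13 Juniper=9 → close Briarlake (overflow 7)
  20÷4 = 5 each, +1 to first 0
Round 3: Cedarfen=23 Fernhollow=13 Greywater=18 Juniper=14 → close Greywater (overflow 10)
  18÷3 = 6 each, +1 to first 0
Round 4: Cedarfen=29 Fernhollow=19 Juniper=20 → close Cedarfen (overflow 15)
  29÷2 = 14 each, +1 to first 1
Round 5: Fernhollow=34 Juniper=34 → close Juniper (overflow 26)
  34÷1 = 34 each, +1 to first 0

Closure order: Hollowpine, Briarlake, Greywater, Cedarfen, Juniper
Last habitat: Fernhollow with 68 animals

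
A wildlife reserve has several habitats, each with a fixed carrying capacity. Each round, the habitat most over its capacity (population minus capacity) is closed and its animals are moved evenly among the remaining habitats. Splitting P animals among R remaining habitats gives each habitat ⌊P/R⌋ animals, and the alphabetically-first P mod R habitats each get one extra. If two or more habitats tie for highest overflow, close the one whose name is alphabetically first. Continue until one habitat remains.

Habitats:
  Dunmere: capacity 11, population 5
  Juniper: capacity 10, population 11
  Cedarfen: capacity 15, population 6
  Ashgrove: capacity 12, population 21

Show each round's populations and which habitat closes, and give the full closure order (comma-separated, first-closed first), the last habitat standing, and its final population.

Closure order: Ashgrove, Juniper, Dunmere
Last habitat: Cedarfen with 43 animals

Round 1: Ashgrove=21 Cedarfen=6 Dunmere=5 Juniper=11 → close Ashgrove (overflow 9)
  21÷3 = 7 each, +1 to first 0
Round 2: Cedarfen=13 Dunmere=12 Juniper=18 → close Juniper (overflow 8)
  18÷2 = 9 each, +1 to first 0
Round 3: Cedarfen=22 Dunmere=21 → close Dunmere (overflow 10)
  21÷1 = 21 each, +1 to first 0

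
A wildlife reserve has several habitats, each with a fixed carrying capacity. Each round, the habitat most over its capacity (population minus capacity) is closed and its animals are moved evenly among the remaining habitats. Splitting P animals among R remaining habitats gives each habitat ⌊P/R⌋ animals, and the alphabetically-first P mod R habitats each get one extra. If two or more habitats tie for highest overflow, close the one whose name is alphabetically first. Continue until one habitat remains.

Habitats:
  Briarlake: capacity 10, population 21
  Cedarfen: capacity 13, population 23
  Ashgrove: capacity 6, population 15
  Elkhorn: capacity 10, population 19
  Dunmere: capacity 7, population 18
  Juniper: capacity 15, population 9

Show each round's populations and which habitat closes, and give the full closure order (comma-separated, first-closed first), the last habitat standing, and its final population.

Round 1: Ashgrove=15 Briarlake=21 Cedarfen=23 Dunmere=18 Elkhorn=19 Juniper=9 → close Briarlake (overflow 11)
  21÷5 = 4 each, +1 to first 1
Round 2: Ashgrove=20 Cedarfen=27 Dunmere=22 Elkhorn=23 Juniper=13 → close Dunmere (overflow 15)
  22÷4 = 5 each, +1 to first 2
Round 3: Ashgrove=26 Cedarfen=33 Elkhorn=28 Juniper=18 → close Ashgrove (overflow 20)
  26÷3 = 8 each, +1 to first 2
Round 4: Cedarfen=42 Elkhorn=37 Juniper=26 → close Cedarfen (overflow 29)
  42÷2 = 21 each, +1 to first 0
Round 5: Elkhorn=58 Juniper=47 → close Elkhorn (overflow 48)
  58÷1 = 58 each, +1 to first 0

Closure order: Briarlake, Dunmere, Ashgrove, Cedarfen, Elkhorn
Last habitat: Juniper with 105 animals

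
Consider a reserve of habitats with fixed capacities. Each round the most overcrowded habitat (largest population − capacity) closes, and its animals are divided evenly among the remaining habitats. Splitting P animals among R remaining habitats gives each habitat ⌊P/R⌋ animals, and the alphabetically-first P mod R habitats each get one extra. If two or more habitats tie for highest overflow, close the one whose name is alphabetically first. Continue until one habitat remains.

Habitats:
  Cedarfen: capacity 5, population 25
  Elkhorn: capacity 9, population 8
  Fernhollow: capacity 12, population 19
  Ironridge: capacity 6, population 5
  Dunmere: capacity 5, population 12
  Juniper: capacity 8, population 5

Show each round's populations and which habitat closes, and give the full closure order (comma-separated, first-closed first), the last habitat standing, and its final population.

Closure order: Cedarfen, Dunmere, Fernhollow, Elkhorn, Ironridge
Last habitat: Juniper with 74 animals

Round 1: Cedarfen=25 Dunmere=12 Elkhorn=8 Fernhollow=19 Ironridge=5 Juniper=5 → close Cedarfen (overflow 20)
  25÷5 = 5 each, +1 to first 0
Round 2: Dunmere=17 Elkhorn=13 Fernhollow=24 Ironridge=10 Juniper=10 → close Dunmere (overflow 12)
  17÷4 = 4 each, +1 to first 1
Round 3: Elkhorn=18 Fernhollow=28 Ironridge=14 Juniper=14 → close Fernhollow (overflow 16)
  28÷3 = 9 each, +1 to first 1
Round 4: Elkhorn=28 Ironridge=23 Juniper=23 → close Elkhorn (overflow 19)
  28÷2 = 14 each, +1 to first 0
Round 5: Ironridge=37 Juniper=37 → close Ironridge (overflow 31)
  37÷1 = 37 each, +1 to first 0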